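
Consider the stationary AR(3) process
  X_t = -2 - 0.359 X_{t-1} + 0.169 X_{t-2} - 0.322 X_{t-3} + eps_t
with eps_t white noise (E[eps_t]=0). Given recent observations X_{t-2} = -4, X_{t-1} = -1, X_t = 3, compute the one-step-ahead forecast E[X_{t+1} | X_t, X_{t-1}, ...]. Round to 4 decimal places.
E[X_{t+1} \mid \mathcal F_t] = -1.9580

For an AR(p) model X_t = c + sum_i phi_i X_{t-i} + eps_t, the
one-step-ahead conditional mean is
  E[X_{t+1} | X_t, ...] = c + sum_i phi_i X_{t+1-i}.
Substitute known values:
  E[X_{t+1} | ...] = -2 + (-0.359) * (3) + (0.169) * (-1) + (-0.322) * (-4)
                   = -1.9580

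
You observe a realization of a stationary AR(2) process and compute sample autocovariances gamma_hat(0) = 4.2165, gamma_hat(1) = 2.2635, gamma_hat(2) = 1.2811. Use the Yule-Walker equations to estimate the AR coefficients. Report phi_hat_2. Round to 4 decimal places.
\hat\phi_{2} = 0.0220

The Yule-Walker equations for an AR(p) process read, in matrix form,
  Gamma_p phi = r_p,   with   (Gamma_p)_{ij} = gamma(|i - j|),
                       (r_p)_i = gamma(i),   i,j = 1..p.
Substitute the sample gammas (Toeplitz matrix and right-hand side of size 2):
  Gamma_p = [[4.2165, 2.2635], [2.2635, 4.2165]]
  r_p     = [2.2635, 1.2811]
Written out:
  4.2165 phi_1 + 2.2635 phi_2 = 2.2635
  2.2635 phi_1 + 4.2165 phi_2 = 1.2811
Solve by Cramer's rule:
  det = gamma(0)^2 - gamma(1)^2 = (4.2165)^2 - (2.2635)^2 = 17.77887225 - 5.12343225 = 12.65544
  phi_hat_1 = [gamma(1) gamma(0) - gamma(1) gamma(2)] / det = [(2.2635)(4.2165) - (2.2635)(1.2811)] / 12.65544 = 6.6442779 / 12.65544 = 0.525
  phi_hat_2 = [gamma(0) gamma(2) - gamma(1)^2] / det = [(4.2165)(1.2811) - (2.2635)^2] / 12.65544 = 0.2783259 / 12.65544 = 0.022
So phi_hat = [0.5250, 0.0220].
Therefore phi_hat_2 = 0.0220.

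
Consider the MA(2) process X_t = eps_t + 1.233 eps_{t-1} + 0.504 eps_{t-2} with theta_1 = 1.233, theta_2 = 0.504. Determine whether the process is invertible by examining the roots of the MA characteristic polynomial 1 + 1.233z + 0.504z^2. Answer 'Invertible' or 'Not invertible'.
\text{Invertible}

The MA(q) characteristic polynomial is P(z) = 1 + 1.233z + 0.504z^2.
Invertibility requires all roots to lie outside the unit circle, i.e. |z| > 1 for every root.
Set 1 + (1.233) z + (0.504) z^2 = 0, i.e. a z^2 + b z + c = 0 with a = 0.504, b = 1.233, c = 1.
Discriminant D = b^2 - 4ac = (1.233)^2 - 4*(0.504)*1 = 1.520289 - (2.016) = -0.495711.
D < 0, so the roots are the complex-conjugate pair z = (-b +/- i sqrt(-D)) / (2a) = -1.2232 +/- 0.6985i.
For a conjugate pair |z|^2 = z * conj(z) = (product of roots) = c/a = 1/(0.504) = 1.984127, so |z| = sqrt(1.984127) = 1.4086 for both roots.
Moduli of all roots: 1.4086, 1.4086.
All moduli strictly greater than 1? Yes.
Verdict: Invertible.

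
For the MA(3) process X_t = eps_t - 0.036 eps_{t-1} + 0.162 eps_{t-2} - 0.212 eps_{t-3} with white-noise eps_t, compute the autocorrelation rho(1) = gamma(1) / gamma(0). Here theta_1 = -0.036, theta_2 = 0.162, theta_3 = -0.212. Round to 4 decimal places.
\rho(1) = -0.0710

For an MA(q) process with theta_0 = 1, the autocovariance is
  gamma(k) = sigma^2 * sum_{i=0..q-k} theta_i * theta_{i+k},
and rho(k) = gamma(k) / gamma(0). Sigma^2 cancels.
  numerator   = (1)*(-0.036) + (-0.036)*(0.162) + (0.162)*(-0.212) = -0.076176.
  denominator = (1)^2 + (-0.036)^2 + (0.162)^2 + (-0.212)^2 = 1.072484.
  rho(1) = -0.076176 / 1.072484 = -0.0710.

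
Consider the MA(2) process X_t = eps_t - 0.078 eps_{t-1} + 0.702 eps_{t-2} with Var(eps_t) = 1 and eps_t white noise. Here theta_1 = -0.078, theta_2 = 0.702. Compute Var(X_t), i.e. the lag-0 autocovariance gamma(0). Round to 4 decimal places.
\gamma(0) = 1.4989

For an MA(q) process X_t = eps_t + sum_i theta_i eps_{t-i} with
Var(eps_t) = sigma^2, the variance is
  gamma(0) = sigma^2 * (1 + sum_i theta_i^2).
  sum_i theta_i^2 = (-0.078)^2 + (0.702)^2 = 0.006084 + 0.492804 = 0.498888.
  gamma(0) = 1 * (1 + 0.498888) = 1 * 1.498888 = 1.498888, which rounds to 1.4989.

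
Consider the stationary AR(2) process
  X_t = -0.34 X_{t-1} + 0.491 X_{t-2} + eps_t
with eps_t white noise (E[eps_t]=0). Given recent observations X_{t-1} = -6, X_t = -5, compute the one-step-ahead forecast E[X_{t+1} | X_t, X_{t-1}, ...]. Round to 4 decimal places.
E[X_{t+1} \mid \mathcal F_t] = -1.2460

For an AR(p) model X_t = c + sum_i phi_i X_{t-i} + eps_t, the
one-step-ahead conditional mean is
  E[X_{t+1} | X_t, ...] = c + sum_i phi_i X_{t+1-i}.
Substitute known values:
  E[X_{t+1} | ...] = (-0.34) * (-5) + (0.491) * (-6)
                   = -1.2460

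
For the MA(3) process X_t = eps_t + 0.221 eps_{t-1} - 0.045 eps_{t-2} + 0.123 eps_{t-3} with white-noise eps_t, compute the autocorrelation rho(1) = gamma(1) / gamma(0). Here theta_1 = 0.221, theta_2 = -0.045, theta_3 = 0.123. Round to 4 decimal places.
\rho(1) = 0.1928

For an MA(q) process with theta_0 = 1, the autocovariance is
  gamma(k) = sigma^2 * sum_{i=0..q-k} theta_i * theta_{i+k},
and rho(k) = gamma(k) / gamma(0). Sigma^2 cancels.
  numerator   = (1)*(0.221) + (0.221)*(-0.045) + (-0.045)*(0.123) = 0.20552.
  denominator = (1)^2 + (0.221)^2 + (-0.045)^2 + (0.123)^2 = 1.065995.
  rho(1) = 0.20552 / 1.065995 = 0.1928.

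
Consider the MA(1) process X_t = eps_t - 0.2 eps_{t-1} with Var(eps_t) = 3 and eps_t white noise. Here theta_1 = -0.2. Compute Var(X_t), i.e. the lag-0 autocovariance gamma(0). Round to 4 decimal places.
\gamma(0) = 3.1200

For an MA(q) process X_t = eps_t + sum_i theta_i eps_{t-i} with
Var(eps_t) = sigma^2, the variance is
  gamma(0) = sigma^2 * (1 + sum_i theta_i^2).
  sum_i theta_i^2 = (-0.2)^2 = 0.04.
  gamma(0) = 3 * (1 + 0.04) = 3 * 1.04 = 3.12, which rounds to 3.1200.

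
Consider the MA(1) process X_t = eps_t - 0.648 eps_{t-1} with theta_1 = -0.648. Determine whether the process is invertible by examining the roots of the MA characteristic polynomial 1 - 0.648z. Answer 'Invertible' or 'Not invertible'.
\text{Invertible}

The MA(q) characteristic polynomial is P(z) = 1 - 0.648z.
Invertibility requires all roots to lie outside the unit circle, i.e. |z| > 1 for every root.
This is linear in z: 1 + (-0.648) z = 0  =>  z = -1/(-0.648) = 1.54321,  |z| = 1.54321.
Moduli of all roots: 1.5432.
All moduli strictly greater than 1? Yes.
Verdict: Invertible.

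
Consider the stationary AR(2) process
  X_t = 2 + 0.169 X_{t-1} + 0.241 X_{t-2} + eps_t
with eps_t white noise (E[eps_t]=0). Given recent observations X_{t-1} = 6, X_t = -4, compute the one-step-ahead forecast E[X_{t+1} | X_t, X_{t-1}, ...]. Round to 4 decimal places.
E[X_{t+1} \mid \mathcal F_t] = 2.7700

For an AR(p) model X_t = c + sum_i phi_i X_{t-i} + eps_t, the
one-step-ahead conditional mean is
  E[X_{t+1} | X_t, ...] = c + sum_i phi_i X_{t+1-i}.
Substitute known values:
  E[X_{t+1} | ...] = 2 + (0.169) * (-4) + (0.241) * (6)
                   = 2.7700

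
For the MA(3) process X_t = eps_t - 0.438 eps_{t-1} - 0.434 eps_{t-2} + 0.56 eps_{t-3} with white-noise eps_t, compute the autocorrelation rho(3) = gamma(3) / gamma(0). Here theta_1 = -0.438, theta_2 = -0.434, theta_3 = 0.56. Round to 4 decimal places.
\rho(3) = 0.3306

For an MA(q) process with theta_0 = 1, the autocovariance is
  gamma(k) = sigma^2 * sum_{i=0..q-k} theta_i * theta_{i+k},
and rho(k) = gamma(k) / gamma(0). Sigma^2 cancels.
  numerator   = (1)*(0.56) = 0.56.
  denominator = (1)^2 + (-0.438)^2 + (-0.434)^2 + (0.56)^2 = 1.6938.
  rho(3) = 0.56 / 1.6938 = 0.3306.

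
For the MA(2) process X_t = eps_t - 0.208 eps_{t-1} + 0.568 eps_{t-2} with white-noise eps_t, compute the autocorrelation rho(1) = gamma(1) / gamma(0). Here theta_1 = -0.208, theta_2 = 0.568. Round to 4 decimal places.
\rho(1) = -0.2388

For an MA(q) process with theta_0 = 1, the autocovariance is
  gamma(k) = sigma^2 * sum_{i=0..q-k} theta_i * theta_{i+k},
and rho(k) = gamma(k) / gamma(0). Sigma^2 cancels.
  numerator   = (1)*(-0.208) + (-0.208)*(0.568) = -0.326144.
  denominator = (1)^2 + (-0.208)^2 + (0.568)^2 = 1.365888.
  rho(1) = -0.326144 / 1.365888 = -0.2388.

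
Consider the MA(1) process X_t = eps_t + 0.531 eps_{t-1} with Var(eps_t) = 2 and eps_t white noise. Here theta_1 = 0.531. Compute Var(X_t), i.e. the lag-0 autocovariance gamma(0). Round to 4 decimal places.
\gamma(0) = 2.5639

For an MA(q) process X_t = eps_t + sum_i theta_i eps_{t-i} with
Var(eps_t) = sigma^2, the variance is
  gamma(0) = sigma^2 * (1 + sum_i theta_i^2).
  sum_i theta_i^2 = (0.531)^2 = 0.281961.
  gamma(0) = 2 * (1 + 0.281961) = 2 * 1.281961 = 2.563922, which rounds to 2.5639.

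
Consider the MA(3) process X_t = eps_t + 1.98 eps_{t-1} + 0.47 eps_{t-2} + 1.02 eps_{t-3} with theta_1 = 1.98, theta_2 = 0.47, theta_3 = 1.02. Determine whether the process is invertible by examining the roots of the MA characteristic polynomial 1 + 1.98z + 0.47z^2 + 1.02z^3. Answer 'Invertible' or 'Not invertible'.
\text{Not invertible}

The MA(q) characteristic polynomial is P(z) = 1 + 1.98z + 0.47z^2 + 1.02z^3.
Invertibility requires all roots to lie outside the unit circle, i.e. |z| > 1 for every root.
Degree 3: look for a simple real root z0 first, then factor out (1 - z/z0) and solve the remaining quadratic.
Testing z0 = -0.5: P(-0.5) = 1 + (1.98)(-0.5) + (0.47)(-0.5)^2 + (1.02)(-0.5)^3
  = 1 + (-0.99) + (0.1175) + (-0.1275) = 0.  So z_0 = -0.5 is a root, |z_0| = 0.5.
Divide out the factor (1 + 2 z) = (1 - z/z0) (since 1/z0 = -2):
  P(z) = (1 + 2 z)(1 + (-0.02) z + (0.51) z^2)
  [check: z-coef -0.02 - (-2) = 1.98; z^2-coef 0.51 - (-2)(-0.02) = 0.47; z^3-coef -(-2)(0.51) = 1.02.]
Remaining roots from the quadratic factor 1 + (-0.02) z + (0.51) z^2:
  Set 1 + (-0.02) z + (0.51) z^2 = 0, i.e. a z^2 + b z + c = 0 with a = 0.51, b = -0.02, c = 1.
  Discriminant D = b^2 - 4ac = (-0.02)^2 - 4*(0.51)*1 = 0.0004 - (2.04) = -2.0396.
  D < 0, so the roots are the complex-conjugate pair z = (-b +/- i sqrt(-D)) / (2a) = 0.0196 +/- 1.4001i.
  For a conjugate pair |z|^2 = z * conj(z) = (product of roots) = c/a = 1/(0.51) = 1.960784, so |z| = sqrt(1.960784) = 1.4003 for both roots.
Moduli of all roots: 0.5000, 1.4003, 1.4003.
All moduli strictly greater than 1? No.
Verdict: Not invertible.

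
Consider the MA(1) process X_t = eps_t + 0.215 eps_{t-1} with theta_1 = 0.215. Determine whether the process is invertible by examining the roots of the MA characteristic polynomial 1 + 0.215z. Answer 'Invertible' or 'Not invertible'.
\text{Invertible}

The MA(q) characteristic polynomial is P(z) = 1 + 0.215z.
Invertibility requires all roots to lie outside the unit circle, i.e. |z| > 1 for every root.
This is linear in z: 1 + (0.215) z = 0  =>  z = -1/(0.215) = -4.651163,  |z| = 4.651163.
Moduli of all roots: 4.6512.
All moduli strictly greater than 1? Yes.
Verdict: Invertible.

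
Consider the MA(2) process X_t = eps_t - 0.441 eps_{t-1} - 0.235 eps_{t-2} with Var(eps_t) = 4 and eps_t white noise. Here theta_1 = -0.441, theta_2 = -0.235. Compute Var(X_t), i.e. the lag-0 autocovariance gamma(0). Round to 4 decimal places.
\gamma(0) = 4.9988

For an MA(q) process X_t = eps_t + sum_i theta_i eps_{t-i} with
Var(eps_t) = sigma^2, the variance is
  gamma(0) = sigma^2 * (1 + sum_i theta_i^2).
  sum_i theta_i^2 = (-0.441)^2 + (-0.235)^2 = 0.194481 + 0.055225 = 0.249706.
  gamma(0) = 4 * (1 + 0.249706) = 4 * 1.249706 = 4.998824, which rounds to 4.9988.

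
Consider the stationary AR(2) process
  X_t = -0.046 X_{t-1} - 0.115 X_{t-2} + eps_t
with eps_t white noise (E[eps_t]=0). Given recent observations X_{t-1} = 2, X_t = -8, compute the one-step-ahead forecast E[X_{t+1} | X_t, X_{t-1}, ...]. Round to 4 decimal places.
E[X_{t+1} \mid \mathcal F_t] = 0.1380

For an AR(p) model X_t = c + sum_i phi_i X_{t-i} + eps_t, the
one-step-ahead conditional mean is
  E[X_{t+1} | X_t, ...] = c + sum_i phi_i X_{t+1-i}.
Substitute known values:
  E[X_{t+1} | ...] = (-0.046) * (-8) + (-0.115) * (2)
                   = 0.1380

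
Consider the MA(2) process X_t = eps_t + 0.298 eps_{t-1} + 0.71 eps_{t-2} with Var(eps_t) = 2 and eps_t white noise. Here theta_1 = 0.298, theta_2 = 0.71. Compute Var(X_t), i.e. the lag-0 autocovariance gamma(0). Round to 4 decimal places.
\gamma(0) = 3.1858

For an MA(q) process X_t = eps_t + sum_i theta_i eps_{t-i} with
Var(eps_t) = sigma^2, the variance is
  gamma(0) = sigma^2 * (1 + sum_i theta_i^2).
  sum_i theta_i^2 = (0.298)^2 + (0.71)^2 = 0.088804 + 0.5041 = 0.592904.
  gamma(0) = 2 * (1 + 0.592904) = 2 * 1.592904 = 3.185808, which rounds to 3.1858.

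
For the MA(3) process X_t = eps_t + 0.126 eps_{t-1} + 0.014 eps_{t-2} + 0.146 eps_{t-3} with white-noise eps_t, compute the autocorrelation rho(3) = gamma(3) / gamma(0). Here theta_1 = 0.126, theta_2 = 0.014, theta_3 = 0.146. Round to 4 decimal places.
\rho(3) = 0.1407

For an MA(q) process with theta_0 = 1, the autocovariance is
  gamma(k) = sigma^2 * sum_{i=0..q-k} theta_i * theta_{i+k},
and rho(k) = gamma(k) / gamma(0). Sigma^2 cancels.
  numerator   = (1)*(0.146) = 0.146.
  denominator = (1)^2 + (0.126)^2 + (0.014)^2 + (0.146)^2 = 1.037388.
  rho(3) = 0.146 / 1.037388 = 0.1407.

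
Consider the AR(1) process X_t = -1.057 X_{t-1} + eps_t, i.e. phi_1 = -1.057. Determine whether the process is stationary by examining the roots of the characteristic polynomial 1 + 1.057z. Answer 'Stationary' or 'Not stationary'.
\text{Not stationary}

The AR(p) characteristic polynomial is P(z) = 1 + 1.057z.
Stationarity requires all roots to lie outside the unit circle, i.e. |z| > 1 for every root.
This is linear in z: 1 + (1.057) z = 0  =>  z = -1/(1.057) = -0.946074,  |z| = 0.946074.
Moduli of all roots: 0.9461.
All moduli strictly greater than 1? No.
Verdict: Not stationary.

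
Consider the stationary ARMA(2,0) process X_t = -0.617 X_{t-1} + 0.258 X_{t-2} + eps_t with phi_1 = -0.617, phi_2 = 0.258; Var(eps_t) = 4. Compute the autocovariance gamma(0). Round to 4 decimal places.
\gamma(0) = 13.8885

Multiply the model equation by X_{t-k} and take expectations. With theta_0 = psi_0 = 1 and psi_j the MA(infinity) weights, this gives
  gamma(k) - sum_i phi_i gamma(k-i) = c_k,
  c_k = sigma^2 * sum_{j=k..q} theta_j psi_{j-k}   (c_k = 0 for k > q),
using gamma(-m) = gamma(m).
Pure AR (q = 0): c_0 = sigma^2 = 4, c_k = 0 for k >= 1.
Equations for k = 0, 1, 2 (AR order 2, c_2 = 0):
  (E0) gamma(0) = phi_1 gamma(1) + phi_2 gamma(2) + c_0
  (E1) gamma(1) = phi_1 gamma(0) + phi_2 gamma(1) + c_1
  (E2) gamma(2) = phi_1 gamma(1) + phi_2 gamma(0)
From (E1): gamma(1) = A gamma(0) + B with
  A = phi_1 / (1 - phi_2) = -0.617 / 0.742 = -0.831536,   B = c_1 / (1 - phi_2) = 0 / 0.742 = 0.
Insert (E2) into (E0): gamma(0) (1 - phi_2^2) = phi_1 (1 + phi_2) gamma(1) + c_0.
  phi_1 (1 + phi_2) = (-0.617)(1.258) = -0.776186,   1 - phi_2^2 = 0.933436.
Replace gamma(1) by A gamma(0) + B and collect gamma(0):
  gamma(0) [0.933436 - (-0.776186)(-0.831536)] = c_0 = 4
  gamma(0) * 0.288009 = 4
  gamma(0) = 4 / 0.288009 = 13.88845.
Therefore gamma(0) = 13.8885 (to 4 decimal places).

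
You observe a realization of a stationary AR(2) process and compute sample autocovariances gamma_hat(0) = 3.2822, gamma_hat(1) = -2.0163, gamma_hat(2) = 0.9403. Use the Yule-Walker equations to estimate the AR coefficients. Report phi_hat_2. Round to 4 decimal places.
\hat\phi_{2} = -0.1460

The Yule-Walker equations for an AR(p) process read, in matrix form,
  Gamma_p phi = r_p,   with   (Gamma_p)_{ij} = gamma(|i - j|),
                       (r_p)_i = gamma(i),   i,j = 1..p.
Substitute the sample gammas (Toeplitz matrix and right-hand side of size 2):
  Gamma_p = [[3.2822, -2.0163], [-2.0163, 3.2822]]
  r_p     = [-2.0163, 0.9403]
Written out:
  3.2822 phi_1 - 2.0163 phi_2 = -2.0163
  -2.0163 phi_1 + 3.2822 phi_2 = 0.9403
Solve by Cramer's rule:
  det = gamma(0)^2 - gamma(1)^2 = (3.2822)^2 - (-2.0163)^2 = 10.77283684 - 4.06546569 = 6.70737115
  phi_hat_1 = [gamma(1) gamma(0) - gamma(1) gamma(2)] / det = [(-2.0163)(3.2822) - (-2.0163)(0.9403)] / 6.70737115 = -4.72197297 / 6.70737115 = -0.704
  phi_hat_2 = [gamma(0) gamma(2) - gamma(1)^2] / det = [(3.2822)(0.9403) - (-2.0163)^2] / 6.70737115 = -0.97921303 / 6.70737115 = -0.146
So phi_hat = [-0.7040, -0.1460].
Therefore phi_hat_2 = -0.1460.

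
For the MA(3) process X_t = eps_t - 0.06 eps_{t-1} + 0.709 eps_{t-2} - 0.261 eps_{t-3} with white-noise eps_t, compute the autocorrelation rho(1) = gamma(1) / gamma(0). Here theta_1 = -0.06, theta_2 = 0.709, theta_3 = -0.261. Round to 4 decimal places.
\rho(1) = -0.1827

For an MA(q) process with theta_0 = 1, the autocovariance is
  gamma(k) = sigma^2 * sum_{i=0..q-k} theta_i * theta_{i+k},
and rho(k) = gamma(k) / gamma(0). Sigma^2 cancels.
  numerator   = (1)*(-0.06) + (-0.06)*(0.709) + (0.709)*(-0.261) = -0.287589.
  denominator = (1)^2 + (-0.06)^2 + (0.709)^2 + (-0.261)^2 = 1.574402.
  rho(1) = -0.287589 / 1.574402 = -0.1827.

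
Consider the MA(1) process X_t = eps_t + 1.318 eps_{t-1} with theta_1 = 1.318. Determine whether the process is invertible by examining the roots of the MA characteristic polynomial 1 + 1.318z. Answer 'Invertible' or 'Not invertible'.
\text{Not invertible}

The MA(q) characteristic polynomial is P(z) = 1 + 1.318z.
Invertibility requires all roots to lie outside the unit circle, i.e. |z| > 1 for every root.
This is linear in z: 1 + (1.318) z = 0  =>  z = -1/(1.318) = -0.758725,  |z| = 0.758725.
Moduli of all roots: 0.7587.
All moduli strictly greater than 1? No.
Verdict: Not invertible.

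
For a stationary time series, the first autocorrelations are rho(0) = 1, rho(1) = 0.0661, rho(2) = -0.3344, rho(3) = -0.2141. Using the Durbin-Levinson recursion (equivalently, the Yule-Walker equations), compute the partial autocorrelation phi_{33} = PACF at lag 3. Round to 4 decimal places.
\phi_{33} = -0.1840

The PACF at lag k is phi_{kk}, the last component of the solution
to the Yule-Walker system G_k phi = r_k where
  (G_k)_{ij} = rho(|i - j|), (r_k)_i = rho(i), i,j = 1..k.
Equivalently, Durbin-Levinson gives phi_{kk} iteratively:
  phi_{11} = rho(1)
  phi_{kk} = [rho(k) - sum_{j=1..k-1} phi_{k-1,j} rho(k-j)]
            / [1 - sum_{j=1..k-1} phi_{k-1,j} rho(j)],
  phi_{k,j} = phi_{k-1,j} - phi_{kk} phi_{k-1,k-j},  j = 1..k-1.
Step k = 1:
  phi_11 = rho(1) = 0.0661.
Step k = 2:
  phi_22 = [rho(2) - phi_11 rho(1)] / [1 - phi_11 rho(1)] = [-0.3344 - (0.0661)(0.0661)] / [1 - (0.0661)(0.0661)]
         = -0.33876921 / 0.99563079 = -0.340256.
  Update: phi_21 = phi_11 - phi_22 phi_11 = 0.0661 - (-0.340256)(0.0661) = 0.088591.
Step k = 3:
  phi_33 = [rho(3) - phi_21 rho(2) - phi_22 rho(1)] / [1 - phi_21 rho(1) - phi_22 rho(2)]
    numerator   = -0.2141 - (0.088591)(-0.3344) - (-0.340256)(0.0661) = -0.16198429
    denominator = 1 - (0.088591)(0.0661) - (-0.340256)(-0.3344) = 0.88036258
  phi_33 = -0.16198429 / 0.88036258 = -0.184.
Therefore phi_{33} = -0.1840.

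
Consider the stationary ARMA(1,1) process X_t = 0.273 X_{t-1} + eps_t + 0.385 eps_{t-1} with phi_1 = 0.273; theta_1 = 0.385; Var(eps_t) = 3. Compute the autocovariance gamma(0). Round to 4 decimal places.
\gamma(0) = 4.4035

Multiply the model equation by X_{t-k} and take expectations. With theta_0 = psi_0 = 1 and psi_j the MA(infinity) weights, this gives
  gamma(k) - sum_i phi_i gamma(k-i) = c_k,
  c_k = sigma^2 * sum_{j=k..q} theta_j psi_{j-k}   (c_k = 0 for k > q),
using gamma(-m) = gamma(m).
psi-weights needed (psi_j = theta_j + sum_i phi_i psi_{j-i}):
  psi_1 = theta_1 + phi_1 = 0.385 + (0.273) = 0.658
Right-hand sides:
  c_0 = sigma^2 (1 + theta_1 psi_1) = 3 * (1 + (0.385)(0.658)) = 3 * 1.25333 = 3.75999
  c_1 = sigma^2 theta_1 = 3 * (0.385) = 1.155
  c_2 = 0
Equations for k = 0 and k = 1 (AR order 1):
  gamma(0) = phi_1 gamma(1) + c_0
  gamma(1) = phi_1 gamma(0) + c_1
Substituting the second into the first: gamma(0) (1 - phi_1^2) = c_0 + phi_1 c_1, so
  gamma(0) = (c_0 + phi_1 c_1) / (1 - phi_1^2) = (3.75999 + (0.273)(1.155)) / (1 - (0.273)^2) = 4.075305 / 0.925471 = 4.403493.
Therefore gamma(0) = 4.4035 (to 4 decimal places).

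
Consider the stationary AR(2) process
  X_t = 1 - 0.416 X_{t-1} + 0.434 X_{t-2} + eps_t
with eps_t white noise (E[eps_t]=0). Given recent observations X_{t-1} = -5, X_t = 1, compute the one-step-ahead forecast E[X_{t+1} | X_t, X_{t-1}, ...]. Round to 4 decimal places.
E[X_{t+1} \mid \mathcal F_t] = -1.5860

For an AR(p) model X_t = c + sum_i phi_i X_{t-i} + eps_t, the
one-step-ahead conditional mean is
  E[X_{t+1} | X_t, ...] = c + sum_i phi_i X_{t+1-i}.
Substitute known values:
  E[X_{t+1} | ...] = 1 + (-0.416) * (1) + (0.434) * (-5)
                   = -1.5860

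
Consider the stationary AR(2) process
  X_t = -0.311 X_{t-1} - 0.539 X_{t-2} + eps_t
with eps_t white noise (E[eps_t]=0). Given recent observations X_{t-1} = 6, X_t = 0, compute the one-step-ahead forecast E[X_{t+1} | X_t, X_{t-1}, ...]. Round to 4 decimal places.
E[X_{t+1} \mid \mathcal F_t] = -3.2340

For an AR(p) model X_t = c + sum_i phi_i X_{t-i} + eps_t, the
one-step-ahead conditional mean is
  E[X_{t+1} | X_t, ...] = c + sum_i phi_i X_{t+1-i}.
Substitute known values:
  E[X_{t+1} | ...] = (-0.311) * (0) + (-0.539) * (6)
                   = -3.2340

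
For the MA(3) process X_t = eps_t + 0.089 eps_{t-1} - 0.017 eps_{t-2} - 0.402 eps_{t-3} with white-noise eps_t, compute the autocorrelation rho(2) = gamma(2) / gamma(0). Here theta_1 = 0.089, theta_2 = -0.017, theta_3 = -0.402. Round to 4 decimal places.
\rho(2) = -0.0451

For an MA(q) process with theta_0 = 1, the autocovariance is
  gamma(k) = sigma^2 * sum_{i=0..q-k} theta_i * theta_{i+k},
and rho(k) = gamma(k) / gamma(0). Sigma^2 cancels.
  numerator   = (1)*(-0.017) + (0.089)*(-0.402) = -0.052778.
  denominator = (1)^2 + (0.089)^2 + (-0.017)^2 + (-0.402)^2 = 1.169814.
  rho(2) = -0.052778 / 1.169814 = -0.0451.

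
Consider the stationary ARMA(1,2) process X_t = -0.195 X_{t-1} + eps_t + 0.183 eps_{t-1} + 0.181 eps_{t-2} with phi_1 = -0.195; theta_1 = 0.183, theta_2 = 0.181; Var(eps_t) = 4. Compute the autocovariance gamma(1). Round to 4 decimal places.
\gamma(1) = -0.0841

Multiply the model equation by X_{t-k} and take expectations. With theta_0 = psi_0 = 1 and psi_j the MA(infinity) weights, this gives
  gamma(k) - sum_i phi_i gamma(k-i) = c_k,
  c_k = sigma^2 * sum_{j=k..q} theta_j psi_{j-k}   (c_k = 0 for k > q),
using gamma(-m) = gamma(m).
psi-weights needed (psi_j = theta_j + sum_i phi_i psi_{j-i}):
  psi_1 = theta_1 + phi_1 = 0.183 + (-0.195) = -0.012
  psi_2 = theta_2 + phi_1 psi_1 = 0.181 + (-0.195)(-0.012) = 0.18334
Right-hand sides:
  c_0 = sigma^2 (1 + theta_1 psi_1 + theta_2 psi_2) = 4 * (1 + (0.183)(-0.012) + (0.181)(0.18334)) = 4 * 1.030989 = 4.123954
  c_1 = sigma^2 (theta_1 + theta_2 psi_1) = 4 * (0.183 + (0.181)(-0.012)) = 0.723312
  c_2 = sigma^2 theta_2 = 4 * (0.181) = 0.724
Equations for k = 0 and k = 1 (AR order 1):
  gamma(0) = phi_1 gamma(1) + c_0
  gamma(1) = phi_1 gamma(0) + c_1
Substituting the second into the first: gamma(0) (1 - phi_1^2) = c_0 + phi_1 c_1, so
  gamma(0) = (c_0 + phi_1 c_1) / (1 - phi_1^2) = (4.123954 + (-0.195)(0.723312)) / (1 - (-0.195)^2) = 3.982908 / 0.961975 = 4.140345.
  gamma(1) = phi_1 gamma(0) + c_1 = (-0.195)(4.140345) + (0.723312) = -0.084055.
Therefore gamma(1) = -0.0841 (to 4 decimal places).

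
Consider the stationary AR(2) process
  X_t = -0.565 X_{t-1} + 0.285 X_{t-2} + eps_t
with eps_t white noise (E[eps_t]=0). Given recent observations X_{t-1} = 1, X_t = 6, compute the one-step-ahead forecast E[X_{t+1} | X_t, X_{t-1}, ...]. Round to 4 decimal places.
E[X_{t+1} \mid \mathcal F_t] = -3.1050

For an AR(p) model X_t = c + sum_i phi_i X_{t-i} + eps_t, the
one-step-ahead conditional mean is
  E[X_{t+1} | X_t, ...] = c + sum_i phi_i X_{t+1-i}.
Substitute known values:
  E[X_{t+1} | ...] = (-0.565) * (6) + (0.285) * (1)
                   = -3.1050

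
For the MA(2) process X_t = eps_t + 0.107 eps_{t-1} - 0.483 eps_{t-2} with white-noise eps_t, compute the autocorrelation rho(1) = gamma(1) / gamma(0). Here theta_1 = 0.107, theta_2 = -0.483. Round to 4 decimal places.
\rho(1) = 0.0444

For an MA(q) process with theta_0 = 1, the autocovariance is
  gamma(k) = sigma^2 * sum_{i=0..q-k} theta_i * theta_{i+k},
and rho(k) = gamma(k) / gamma(0). Sigma^2 cancels.
  numerator   = (1)*(0.107) + (0.107)*(-0.483) = 0.055319.
  denominator = (1)^2 + (0.107)^2 + (-0.483)^2 = 1.244738.
  rho(1) = 0.055319 / 1.244738 = 0.0444.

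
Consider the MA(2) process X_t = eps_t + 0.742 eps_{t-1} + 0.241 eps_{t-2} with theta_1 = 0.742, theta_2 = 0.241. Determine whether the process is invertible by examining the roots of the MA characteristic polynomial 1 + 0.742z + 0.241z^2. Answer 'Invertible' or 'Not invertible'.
\text{Invertible}

The MA(q) characteristic polynomial is P(z) = 1 + 0.742z + 0.241z^2.
Invertibility requires all roots to lie outside the unit circle, i.e. |z| > 1 for every root.
Set 1 + (0.742) z + (0.241) z^2 = 0, i.e. a z^2 + b z + c = 0 with a = 0.241, b = 0.742, c = 1.
Discriminant D = b^2 - 4ac = (0.742)^2 - 4*(0.241)*1 = 0.550564 - (0.964) = -0.413436.
D < 0, so the roots are the complex-conjugate pair z = (-b +/- i sqrt(-D)) / (2a) = -1.5394 +/- 1.334i.
For a conjugate pair |z|^2 = z * conj(z) = (product of roots) = c/a = 1/(0.241) = 4.149378, so |z| = sqrt(4.149378) = 2.037 for both roots.
Moduli of all roots: 2.0370, 2.0370.
All moduli strictly greater than 1? Yes.
Verdict: Invertible.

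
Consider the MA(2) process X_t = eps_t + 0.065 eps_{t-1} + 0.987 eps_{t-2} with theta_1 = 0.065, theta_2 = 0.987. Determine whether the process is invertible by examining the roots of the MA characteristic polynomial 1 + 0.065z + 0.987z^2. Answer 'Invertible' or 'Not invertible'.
\text{Invertible}

The MA(q) characteristic polynomial is P(z) = 1 + 0.065z + 0.987z^2.
Invertibility requires all roots to lie outside the unit circle, i.e. |z| > 1 for every root.
Set 1 + (0.065) z + (0.987) z^2 = 0, i.e. a z^2 + b z + c = 0 with a = 0.987, b = 0.065, c = 1.
Discriminant D = b^2 - 4ac = (0.065)^2 - 4*(0.987)*1 = 0.004225 - (3.948) = -3.943775.
D < 0, so the roots are the complex-conjugate pair z = (-b +/- i sqrt(-D)) / (2a) = -0.0329 +/- 1.006i.
For a conjugate pair |z|^2 = z * conj(z) = (product of roots) = c/a = 1/(0.987) = 1.013171, so |z| = sqrt(1.013171) = 1.0066 for both roots.
Moduli of all roots: 1.0066, 1.0066.
All moduli strictly greater than 1? Yes.
Verdict: Invertible.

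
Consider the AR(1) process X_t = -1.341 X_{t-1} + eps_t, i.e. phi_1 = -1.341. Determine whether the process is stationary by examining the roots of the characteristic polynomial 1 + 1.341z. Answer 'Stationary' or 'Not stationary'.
\text{Not stationary}

The AR(p) characteristic polynomial is P(z) = 1 + 1.341z.
Stationarity requires all roots to lie outside the unit circle, i.e. |z| > 1 for every root.
This is linear in z: 1 + (1.341) z = 0  =>  z = -1/(1.341) = -0.745712,  |z| = 0.745712.
Moduli of all roots: 0.7457.
All moduli strictly greater than 1? No.
Verdict: Not stationary.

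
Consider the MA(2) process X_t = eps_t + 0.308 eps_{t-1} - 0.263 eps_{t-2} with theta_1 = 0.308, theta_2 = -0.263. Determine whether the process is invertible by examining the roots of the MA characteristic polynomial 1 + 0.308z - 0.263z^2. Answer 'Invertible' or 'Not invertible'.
\text{Invertible}

The MA(q) characteristic polynomial is P(z) = 1 + 0.308z - 0.263z^2.
Invertibility requires all roots to lie outside the unit circle, i.e. |z| > 1 for every root.
Set 1 + (0.308) z + (-0.263) z^2 = 0, i.e. a z^2 + b z + c = 0 with a = -0.263, b = 0.308, c = 1.
Discriminant D = b^2 - 4ac = (0.308)^2 - 4*(-0.263)*1 = 0.094864 - (-1.052) = 1.146864.
D >= 0, so the roots are real: z = (-b +/- sqrt(D)) / (2a) = (-0.308 +/- 1.070917) / (-0.526).
  z_1 = (-0.308 + 1.070917) / (-0.526) = -1.4504,   |z_1| = 1.4504.
  z_2 = (-0.308 - 1.070917) / (-0.526) = 2.6215,   |z_2| = 2.6215.
Moduli of all roots: 1.4504, 2.6215.
All moduli strictly greater than 1? Yes.
Verdict: Invertible.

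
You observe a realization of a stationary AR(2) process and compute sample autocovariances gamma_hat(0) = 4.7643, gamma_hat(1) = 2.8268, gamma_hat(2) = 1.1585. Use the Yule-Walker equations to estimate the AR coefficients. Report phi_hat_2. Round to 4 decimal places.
\hat\phi_{2} = -0.1680

The Yule-Walker equations for an AR(p) process read, in matrix form,
  Gamma_p phi = r_p,   with   (Gamma_p)_{ij} = gamma(|i - j|),
                       (r_p)_i = gamma(i),   i,j = 1..p.
Substitute the sample gammas (Toeplitz matrix and right-hand side of size 2):
  Gamma_p = [[4.7643, 2.8268], [2.8268, 4.7643]]
  r_p     = [2.8268, 1.1585]
Written out:
  4.7643 phi_1 + 2.8268 phi_2 = 2.8268
  2.8268 phi_1 + 4.7643 phi_2 = 1.1585
Solve by Cramer's rule:
  det = gamma(0)^2 - gamma(1)^2 = (4.7643)^2 - (2.8268)^2 = 22.69855449 - 7.99079824 = 14.70775625
  phi_hat_1 = [gamma(1) gamma(0) - gamma(1) gamma(2)] / det = [(2.8268)(4.7643) - (2.8268)(1.1585)] / 14.70775625 = 10.19287544 / 14.70775625 = 0.693
  phi_hat_2 = [gamma(0) gamma(2) - gamma(1)^2] / det = [(4.7643)(1.1585) - (2.8268)^2] / 14.70775625 = -2.47135669 / 14.70775625 = -0.168
So phi_hat = [0.6930, -0.1680].
Therefore phi_hat_2 = -0.1680.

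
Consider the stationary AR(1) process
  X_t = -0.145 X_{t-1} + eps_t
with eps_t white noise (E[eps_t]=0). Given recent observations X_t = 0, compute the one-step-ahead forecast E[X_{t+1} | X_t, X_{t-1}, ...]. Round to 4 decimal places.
E[X_{t+1} \mid \mathcal F_t] = 0.0000

For an AR(p) model X_t = c + sum_i phi_i X_{t-i} + eps_t, the
one-step-ahead conditional mean is
  E[X_{t+1} | X_t, ...] = c + sum_i phi_i X_{t+1-i}.
Substitute known values:
  E[X_{t+1} | ...] = (-0.145) * (0)
                   = 0.0000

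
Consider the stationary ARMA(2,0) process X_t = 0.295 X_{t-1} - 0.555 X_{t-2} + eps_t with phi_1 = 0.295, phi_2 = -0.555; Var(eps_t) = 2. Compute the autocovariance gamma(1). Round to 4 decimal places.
\gamma(1) = 0.5688

Multiply the model equation by X_{t-k} and take expectations. With theta_0 = psi_0 = 1 and psi_j the MA(infinity) weights, this gives
  gamma(k) - sum_i phi_i gamma(k-i) = c_k,
  c_k = sigma^2 * sum_{j=k..q} theta_j psi_{j-k}   (c_k = 0 for k > q),
using gamma(-m) = gamma(m).
Pure AR (q = 0): c_0 = sigma^2 = 2, c_k = 0 for k >= 1.
Equations for k = 0, 1, 2 (AR order 2, c_2 = 0):
  (E0) gamma(0) = phi_1 gamma(1) + phi_2 gamma(2) + c_0
  (E1) gamma(1) = phi_1 gamma(0) + phi_2 gamma(1) + c_1
  (E2) gamma(2) = phi_1 gamma(1) + phi_2 gamma(0)
From (E1): gamma(1) = A gamma(0) + B with
  A = phi_1 / (1 - phi_2) = 0.295 / 1.555 = 0.189711,   B = c_1 / (1 - phi_2) = 0 / 1.555 = 0.
Insert (E2) into (E0): gamma(0) (1 - phi_2^2) = phi_1 (1 + phi_2) gamma(1) + c_0.
  phi_1 (1 + phi_2) = (0.295)(0.445) = 0.131275,   1 - phi_2^2 = 0.691975.
Replace gamma(1) by A gamma(0) + B and collect gamma(0):
  gamma(0) [0.691975 - (0.131275)(0.189711)] = c_0 = 2
  gamma(0) * 0.667071 = 2
  gamma(0) = 2 / 0.667071 = 2.998183.
  gamma(1) = A gamma(0) = (0.189711)(2.998183) = 0.568787.
Therefore gamma(1) = 0.5688 (to 4 decimal places).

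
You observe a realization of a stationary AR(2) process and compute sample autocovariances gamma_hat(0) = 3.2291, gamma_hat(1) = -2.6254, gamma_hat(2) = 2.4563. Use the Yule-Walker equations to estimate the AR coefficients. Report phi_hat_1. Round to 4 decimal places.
\hat\phi_{1} = -0.5741

The Yule-Walker equations for an AR(p) process read, in matrix form,
  Gamma_p phi = r_p,   with   (Gamma_p)_{ij} = gamma(|i - j|),
                       (r_p)_i = gamma(i),   i,j = 1..p.
Substitute the sample gammas (Toeplitz matrix and right-hand side of size 2):
  Gamma_p = [[3.2291, -2.6254], [-2.6254, 3.2291]]
  r_p     = [-2.6254, 2.4563]
Written out:
  3.2291 phi_1 - 2.6254 phi_2 = -2.6254
  -2.6254 phi_1 + 3.2291 phi_2 = 2.4563
Solve by Cramer's rule:
  det = gamma(0)^2 - gamma(1)^2 = (3.2291)^2 - (-2.6254)^2 = 10.42708681 - 6.89272516 = 3.53436165
  phi_hat_1 = [gamma(1) gamma(0) - gamma(1) gamma(2)] / det = [(-2.6254)(3.2291) - (-2.6254)(2.4563)] / 3.53436165 = -2.02890912 / 3.53436165 = -0.5741
  phi_hat_2 = [gamma(0) gamma(2) - gamma(1)^2] / det = [(3.2291)(2.4563) - (-2.6254)^2] / 3.53436165 = 1.03891317 / 3.53436165 = 0.2939
So phi_hat = [-0.5741, 0.2939].
Therefore phi_hat_1 = -0.5741.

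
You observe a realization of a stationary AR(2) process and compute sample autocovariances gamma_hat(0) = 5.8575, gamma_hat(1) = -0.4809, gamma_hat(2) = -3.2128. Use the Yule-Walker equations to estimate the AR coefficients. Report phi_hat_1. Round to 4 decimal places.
\hat\phi_{1} = -0.1280

The Yule-Walker equations for an AR(p) process read, in matrix form,
  Gamma_p phi = r_p,   with   (Gamma_p)_{ij} = gamma(|i - j|),
                       (r_p)_i = gamma(i),   i,j = 1..p.
Substitute the sample gammas (Toeplitz matrix and right-hand side of size 2):
  Gamma_p = [[5.8575, -0.4809], [-0.4809, 5.8575]]
  r_p     = [-0.4809, -3.2128]
Written out:
  5.8575 phi_1 - 0.4809 phi_2 = -0.4809
  -0.4809 phi_1 + 5.8575 phi_2 = -3.2128
Solve by Cramer's rule:
  det = gamma(0)^2 - gamma(1)^2 = (5.8575)^2 - (-0.4809)^2 = 34.31030625 - 0.23126481 = 34.07904144
  phi_hat_1 = [gamma(1) gamma(0) - gamma(1) gamma(2)] / det = [(-0.4809)(5.8575) - (-0.4809)(-3.2128)] / 34.07904144 = -4.36190727 / 34.07904144 = -0.128
  phi_hat_2 = [gamma(0) gamma(2) - gamma(1)^2] / det = [(5.8575)(-3.2128) - (-0.4809)^2] / 34.07904144 = -19.05024081 / 34.07904144 = -0.559
So phi_hat = [-0.1280, -0.5590].
Therefore phi_hat_1 = -0.1280.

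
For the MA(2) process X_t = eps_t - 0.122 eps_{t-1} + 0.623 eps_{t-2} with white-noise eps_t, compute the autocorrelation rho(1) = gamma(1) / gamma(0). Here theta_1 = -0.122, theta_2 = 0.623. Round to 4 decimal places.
\rho(1) = -0.1411

For an MA(q) process with theta_0 = 1, the autocovariance is
  gamma(k) = sigma^2 * sum_{i=0..q-k} theta_i * theta_{i+k},
and rho(k) = gamma(k) / gamma(0). Sigma^2 cancels.
  numerator   = (1)*(-0.122) + (-0.122)*(0.623) = -0.198006.
  denominator = (1)^2 + (-0.122)^2 + (0.623)^2 = 1.403013.
  rho(1) = -0.198006 / 1.403013 = -0.1411.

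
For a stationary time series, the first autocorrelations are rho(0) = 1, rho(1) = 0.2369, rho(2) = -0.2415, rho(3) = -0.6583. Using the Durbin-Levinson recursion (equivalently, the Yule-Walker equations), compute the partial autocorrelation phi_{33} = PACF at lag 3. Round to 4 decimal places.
\phi_{33} = -0.5980

The PACF at lag k is phi_{kk}, the last component of the solution
to the Yule-Walker system G_k phi = r_k where
  (G_k)_{ij} = rho(|i - j|), (r_k)_i = rho(i), i,j = 1..k.
Equivalently, Durbin-Levinson gives phi_{kk} iteratively:
  phi_{11} = rho(1)
  phi_{kk} = [rho(k) - sum_{j=1..k-1} phi_{k-1,j} rho(k-j)]
            / [1 - sum_{j=1..k-1} phi_{k-1,j} rho(j)],
  phi_{k,j} = phi_{k-1,j} - phi_{kk} phi_{k-1,k-j},  j = 1..k-1.
Step k = 1:
  phi_11 = rho(1) = 0.2369.
Step k = 2:
  phi_22 = [rho(2) - phi_11 rho(1)] / [1 - phi_11 rho(1)] = [-0.2415 - (0.2369)(0.2369)] / [1 - (0.2369)(0.2369)]
         = -0.29762161 / 0.94387839 = -0.315318.
  Update: phi_21 = phi_11 - phi_22 phi_11 = 0.2369 - (-0.315318)(0.2369) = 0.311599.
Step k = 3:
  phi_33 = [rho(3) - phi_21 rho(2) - phi_22 rho(1)] / [1 - phi_21 rho(1) - phi_22 rho(2)]
    numerator   = -0.6583 - (0.311599)(-0.2415) - (-0.315318)(0.2369) = -0.50835012
    denominator = 1 - (0.311599)(0.2369) - (-0.315318)(-0.2415) = 0.85003301
  phi_33 = -0.50835012 / 0.85003301 = -0.598.
Therefore phi_{33} = -0.5980.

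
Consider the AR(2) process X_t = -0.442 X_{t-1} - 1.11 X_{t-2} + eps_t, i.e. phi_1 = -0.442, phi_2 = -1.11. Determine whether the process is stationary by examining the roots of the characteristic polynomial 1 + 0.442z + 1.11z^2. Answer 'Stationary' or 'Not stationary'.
\text{Not stationary}

The AR(p) characteristic polynomial is P(z) = 1 + 0.442z + 1.11z^2.
Stationarity requires all roots to lie outside the unit circle, i.e. |z| > 1 for every root.
Set 1 + (0.442) z + (1.11) z^2 = 0, i.e. a z^2 + b z + c = 0 with a = 1.11, b = 0.442, c = 1.
Discriminant D = b^2 - 4ac = (0.442)^2 - 4*(1.11)*1 = 0.195364 - (4.44) = -4.244636.
D < 0, so the roots are the complex-conjugate pair z = (-b +/- i sqrt(-D)) / (2a) = -0.1991 +/- 0.928i.
For a conjugate pair |z|^2 = z * conj(z) = (product of roots) = c/a = 1/(1.11) = 0.900901, so |z| = sqrt(0.900901) = 0.9492 for both roots.
Moduli of all roots: 0.9492, 0.9492.
All moduli strictly greater than 1? No.
Verdict: Not stationary.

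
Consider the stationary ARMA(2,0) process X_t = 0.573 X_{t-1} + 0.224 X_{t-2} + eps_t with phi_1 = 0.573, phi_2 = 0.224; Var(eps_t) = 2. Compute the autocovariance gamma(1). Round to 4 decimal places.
\gamma(1) = 3.4190

Multiply the model equation by X_{t-k} and take expectations. With theta_0 = psi_0 = 1 and psi_j the MA(infinity) weights, this gives
  gamma(k) - sum_i phi_i gamma(k-i) = c_k,
  c_k = sigma^2 * sum_{j=k..q} theta_j psi_{j-k}   (c_k = 0 for k > q),
using gamma(-m) = gamma(m).
Pure AR (q = 0): c_0 = sigma^2 = 2, c_k = 0 for k >= 1.
Equations for k = 0, 1, 2 (AR order 2, c_2 = 0):
  (E0) gamma(0) = phi_1 gamma(1) + phi_2 gamma(2) + c_0
  (E1) gamma(1) = phi_1 gamma(0) + phi_2 gamma(1) + c_1
  (E2) gamma(2) = phi_1 gamma(1) + phi_2 gamma(0)
From (E1): gamma(1) = A gamma(0) + B with
  A = phi_1 / (1 - phi_2) = 0.573 / 0.776 = 0.738402,   B = c_1 / (1 - phi_2) = 0 / 0.776 = 0.
Insert (E2) into (E0): gamma(0) (1 - phi_2^2) = phi_1 (1 + phi_2) gamma(1) + c_0.
  phi_1 (1 + phi_2) = (0.573)(1.224) = 0.701352,   1 - phi_2^2 = 0.949824.
Replace gamma(1) by A gamma(0) + B and collect gamma(0):
  gamma(0) [0.949824 - (0.701352)(0.738402)] = c_0 = 2
  gamma(0) * 0.431944 = 2
  gamma(0) = 2 / 0.431944 = 4.630227.
  gamma(1) = A gamma(0) = (0.738402)(4.630227) = 3.418969.
Therefore gamma(1) = 3.4190 (to 4 decimal places).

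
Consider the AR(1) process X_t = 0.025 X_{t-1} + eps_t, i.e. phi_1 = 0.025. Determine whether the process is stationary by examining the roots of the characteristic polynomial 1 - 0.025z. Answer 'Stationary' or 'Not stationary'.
\text{Stationary}

The AR(p) characteristic polynomial is P(z) = 1 - 0.025z.
Stationarity requires all roots to lie outside the unit circle, i.e. |z| > 1 for every root.
This is linear in z: 1 + (-0.025) z = 0  =>  z = -1/(-0.025) = 40,  |z| = 40.
Moduli of all roots: 40.0000.
All moduli strictly greater than 1? Yes.
Verdict: Stationary.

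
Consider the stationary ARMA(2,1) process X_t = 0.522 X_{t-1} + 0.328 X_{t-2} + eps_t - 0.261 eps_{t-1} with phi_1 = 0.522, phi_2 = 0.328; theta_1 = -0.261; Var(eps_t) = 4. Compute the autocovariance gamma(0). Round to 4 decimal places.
\gamma(0) = 7.4888

Multiply the model equation by X_{t-k} and take expectations. With theta_0 = psi_0 = 1 and psi_j the MA(infinity) weights, this gives
  gamma(k) - sum_i phi_i gamma(k-i) = c_k,
  c_k = sigma^2 * sum_{j=k..q} theta_j psi_{j-k}   (c_k = 0 for k > q),
using gamma(-m) = gamma(m).
psi-weights needed (psi_j = theta_j + sum_i phi_i psi_{j-i}):
  psi_1 = theta_1 + phi_1 = -0.261 + (0.522) = 0.261
Right-hand sides:
  c_0 = sigma^2 (1 + theta_1 psi_1) = 4 * (1 + (-0.261)(0.261)) = 4 * 0.931879 = 3.727516
  c_1 = sigma^2 theta_1 = 4 * (-0.261) = -1.044
  c_2 = 0
Equations for k = 0, 1, 2 (AR order 2, c_2 = 0):
  (E0) gamma(0) = phi_1 gamma(1) + phi_2 gamma(2) + c_0
  (E1) gamma(1) = phi_1 gamma(0) + phi_2 gamma(1) + c_1
  (E2) gamma(2) = phi_1 gamma(1) + phi_2 gamma(0)
From (E1): gamma(1) = A gamma(0) + B with
  A = phi_1 / (1 - phi_2) = 0.522 / 0.672 = 0.776786,   B = c_1 / (1 - phi_2) = -1.044 / 0.672 = -1.553571.
Insert (E2) into (E0): gamma(0) (1 - phi_2^2) = phi_1 (1 + phi_2) gamma(1) + c_0.
  phi_1 (1 + phi_2) = (0.522)(1.328) = 0.693216,   1 - phi_2^2 = 0.892416.
Replace gamma(1) by A gamma(0) + B and collect gamma(0):
  gamma(0) [0.892416 - (0.693216)(0.776786)] = (0.693216)(-1.553571) + 3.727516
  gamma(0) * 0.353936 = 2.650555
  gamma(0) = 2.650555 / 0.353936 = 7.488805.
Therefore gamma(0) = 7.4888 (to 4 decimal places).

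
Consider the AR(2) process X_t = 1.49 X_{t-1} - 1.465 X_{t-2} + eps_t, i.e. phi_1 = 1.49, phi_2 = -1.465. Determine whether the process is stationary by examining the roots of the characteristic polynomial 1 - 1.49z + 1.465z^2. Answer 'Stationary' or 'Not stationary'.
\text{Not stationary}

The AR(p) characteristic polynomial is P(z) = 1 - 1.49z + 1.465z^2.
Stationarity requires all roots to lie outside the unit circle, i.e. |z| > 1 for every root.
Set 1 + (-1.49) z + (1.465) z^2 = 0, i.e. a z^2 + b z + c = 0 with a = 1.465, b = -1.49, c = 1.
Discriminant D = b^2 - 4ac = (-1.49)^2 - 4*(1.465)*1 = 2.2201 - (5.86) = -3.6399.
D < 0, so the roots are the complex-conjugate pair z = (-b +/- i sqrt(-D)) / (2a) = 0.5085 +/- 0.6511i.
For a conjugate pair |z|^2 = z * conj(z) = (product of roots) = c/a = 1/(1.465) = 0.682594, so |z| = sqrt(0.682594) = 0.8262 for both roots.
Moduli of all roots: 0.8262, 0.8262.
All moduli strictly greater than 1? No.
Verdict: Not stationary.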